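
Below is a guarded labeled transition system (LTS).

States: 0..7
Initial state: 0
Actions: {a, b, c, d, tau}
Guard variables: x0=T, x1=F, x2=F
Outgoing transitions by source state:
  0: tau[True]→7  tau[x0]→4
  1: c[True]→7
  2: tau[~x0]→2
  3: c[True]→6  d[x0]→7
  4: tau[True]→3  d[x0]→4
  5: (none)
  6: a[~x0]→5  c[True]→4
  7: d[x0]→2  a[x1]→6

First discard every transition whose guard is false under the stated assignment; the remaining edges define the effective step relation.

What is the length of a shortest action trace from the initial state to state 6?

Answer: 3

Working:
BFS to 6:
  Layer 0: {0}
  Layer 1: {4,7}
  Layer 2: {2,3}
  Layer 3: {6}
first hit 6 at d=3 via tau·tau·c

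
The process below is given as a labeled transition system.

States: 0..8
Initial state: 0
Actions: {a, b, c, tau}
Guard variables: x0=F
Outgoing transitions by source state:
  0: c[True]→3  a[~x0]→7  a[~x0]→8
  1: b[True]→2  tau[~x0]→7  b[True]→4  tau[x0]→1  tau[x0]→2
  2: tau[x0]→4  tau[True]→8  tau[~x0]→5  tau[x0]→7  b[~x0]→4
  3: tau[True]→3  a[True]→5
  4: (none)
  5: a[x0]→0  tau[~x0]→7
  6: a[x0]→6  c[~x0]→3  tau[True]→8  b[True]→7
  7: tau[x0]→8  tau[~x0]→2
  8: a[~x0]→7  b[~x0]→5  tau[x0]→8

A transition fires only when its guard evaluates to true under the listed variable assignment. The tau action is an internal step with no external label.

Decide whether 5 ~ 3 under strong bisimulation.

Refine partition for ~:
  round 0: {{0,1,2,3,4,5,6,7,8}}
  round 1: {{0},{1,2},{3},{4},{5,7},{6},{8}}
  round 2: {{0},{1},{2},{3},{4},{5},{6},{7},{8}}
Fixed point at round 3; 9 class(es).
class of 5: {5}; class of 3: {3}

Answer: NOT BISIMILAR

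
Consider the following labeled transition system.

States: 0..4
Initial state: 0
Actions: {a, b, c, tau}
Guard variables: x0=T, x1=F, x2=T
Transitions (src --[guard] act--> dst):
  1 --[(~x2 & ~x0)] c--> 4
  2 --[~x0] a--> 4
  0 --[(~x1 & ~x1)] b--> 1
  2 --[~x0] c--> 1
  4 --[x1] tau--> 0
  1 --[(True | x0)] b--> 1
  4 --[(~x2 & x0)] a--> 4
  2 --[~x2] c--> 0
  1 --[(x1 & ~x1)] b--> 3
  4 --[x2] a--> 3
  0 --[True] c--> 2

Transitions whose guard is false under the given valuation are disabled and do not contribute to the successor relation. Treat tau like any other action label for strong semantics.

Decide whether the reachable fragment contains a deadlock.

Answer: DEADLOCK at state 2

Trace:
Reach set: {0,1,2}
  0: b→1  c→2  [deg 2]
  1: b→1  [deg 1]
  2: ∅  [deadlock]
witness 2: c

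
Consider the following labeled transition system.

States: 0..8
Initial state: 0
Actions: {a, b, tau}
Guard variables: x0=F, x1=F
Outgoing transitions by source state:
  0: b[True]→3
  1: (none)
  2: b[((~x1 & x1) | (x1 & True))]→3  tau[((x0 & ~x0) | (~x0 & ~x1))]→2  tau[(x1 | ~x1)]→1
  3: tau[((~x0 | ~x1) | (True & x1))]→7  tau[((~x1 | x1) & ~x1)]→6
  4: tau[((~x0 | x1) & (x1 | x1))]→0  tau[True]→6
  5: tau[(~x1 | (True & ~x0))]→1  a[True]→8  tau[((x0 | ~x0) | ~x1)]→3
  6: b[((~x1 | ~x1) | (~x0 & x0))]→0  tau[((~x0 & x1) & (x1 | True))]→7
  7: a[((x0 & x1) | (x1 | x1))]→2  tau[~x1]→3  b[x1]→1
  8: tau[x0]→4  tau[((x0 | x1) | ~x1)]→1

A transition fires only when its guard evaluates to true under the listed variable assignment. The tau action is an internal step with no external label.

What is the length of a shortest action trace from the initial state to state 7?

Layered search for 7:
  L0 = {0}
  L1 = {3}
  L2 = {6,7}
7 enters at depth 2; path b·tau

Answer: 2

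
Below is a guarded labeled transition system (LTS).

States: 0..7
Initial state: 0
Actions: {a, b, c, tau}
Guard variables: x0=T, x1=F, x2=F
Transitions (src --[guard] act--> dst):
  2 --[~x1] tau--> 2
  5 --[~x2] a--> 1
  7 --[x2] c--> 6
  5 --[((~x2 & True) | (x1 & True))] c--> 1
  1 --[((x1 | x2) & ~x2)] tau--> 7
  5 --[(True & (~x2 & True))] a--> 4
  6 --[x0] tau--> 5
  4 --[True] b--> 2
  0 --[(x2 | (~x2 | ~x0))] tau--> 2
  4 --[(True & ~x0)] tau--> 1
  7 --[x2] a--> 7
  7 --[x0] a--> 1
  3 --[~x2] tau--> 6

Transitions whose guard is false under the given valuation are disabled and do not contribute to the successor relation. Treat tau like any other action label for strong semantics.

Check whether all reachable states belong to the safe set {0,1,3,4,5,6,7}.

Answer: INVARIANT VIOLATED at state 2

Trace:
Safe = {0,1,3,4,5,6,7}
Reach set: {0,2}
  0: ✓
  2: outside
reach 2 via tau — violates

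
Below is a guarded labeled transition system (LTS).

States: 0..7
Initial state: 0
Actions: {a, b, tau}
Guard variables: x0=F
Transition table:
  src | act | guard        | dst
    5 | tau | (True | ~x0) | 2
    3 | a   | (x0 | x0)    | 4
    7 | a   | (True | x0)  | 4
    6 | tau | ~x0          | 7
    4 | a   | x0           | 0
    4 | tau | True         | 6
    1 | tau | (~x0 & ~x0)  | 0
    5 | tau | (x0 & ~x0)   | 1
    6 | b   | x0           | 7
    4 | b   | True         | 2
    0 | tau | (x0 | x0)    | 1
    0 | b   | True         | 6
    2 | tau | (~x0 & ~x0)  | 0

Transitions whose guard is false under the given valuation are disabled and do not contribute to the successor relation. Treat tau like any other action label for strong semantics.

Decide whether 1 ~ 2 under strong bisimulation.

Bisimulation quotient by refinement:
  round 0: {{0,1,2,3,4,5,6,7}}
  round 1: {{0},{1,2,5,6},{3},{4},{7}}
  round 2: {{0},{1,2},{3},{4},{5},{6},{7}}
Fixed point at round 3; 7 class(es).
class of 1: {1,2}; class of 2: {1,2}

Answer: BISIMILAR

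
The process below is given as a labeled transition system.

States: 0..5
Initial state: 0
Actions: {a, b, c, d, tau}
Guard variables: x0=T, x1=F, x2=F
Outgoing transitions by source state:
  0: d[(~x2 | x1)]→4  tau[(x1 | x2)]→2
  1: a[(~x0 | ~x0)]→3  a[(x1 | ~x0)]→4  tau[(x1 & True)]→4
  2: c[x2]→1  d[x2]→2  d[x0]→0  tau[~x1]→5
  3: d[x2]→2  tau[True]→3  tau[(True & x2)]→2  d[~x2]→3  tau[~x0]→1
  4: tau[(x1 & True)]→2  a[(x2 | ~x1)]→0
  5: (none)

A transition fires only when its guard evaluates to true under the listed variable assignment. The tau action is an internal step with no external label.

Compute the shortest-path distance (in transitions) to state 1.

BFS to 1:
  Layer 0: {0}
  Layer 1: {4}
1 never appears.

Answer: UNREACHABLE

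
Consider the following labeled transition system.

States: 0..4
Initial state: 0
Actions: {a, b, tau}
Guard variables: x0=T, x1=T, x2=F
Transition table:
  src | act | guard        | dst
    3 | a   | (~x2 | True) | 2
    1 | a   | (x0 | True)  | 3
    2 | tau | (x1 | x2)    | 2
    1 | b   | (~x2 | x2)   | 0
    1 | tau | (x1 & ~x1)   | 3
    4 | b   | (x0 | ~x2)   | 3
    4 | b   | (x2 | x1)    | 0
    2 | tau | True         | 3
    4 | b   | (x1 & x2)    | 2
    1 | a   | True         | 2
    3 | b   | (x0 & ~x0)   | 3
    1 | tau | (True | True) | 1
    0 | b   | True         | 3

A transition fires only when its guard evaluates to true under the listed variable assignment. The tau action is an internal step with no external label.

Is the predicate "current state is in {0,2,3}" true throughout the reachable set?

Answer: INVARIANT HOLDS

Trace:
Allowed set {0,2,3}
Reach set: {0,2,3}
  0: ok
  2: ok
  3: ok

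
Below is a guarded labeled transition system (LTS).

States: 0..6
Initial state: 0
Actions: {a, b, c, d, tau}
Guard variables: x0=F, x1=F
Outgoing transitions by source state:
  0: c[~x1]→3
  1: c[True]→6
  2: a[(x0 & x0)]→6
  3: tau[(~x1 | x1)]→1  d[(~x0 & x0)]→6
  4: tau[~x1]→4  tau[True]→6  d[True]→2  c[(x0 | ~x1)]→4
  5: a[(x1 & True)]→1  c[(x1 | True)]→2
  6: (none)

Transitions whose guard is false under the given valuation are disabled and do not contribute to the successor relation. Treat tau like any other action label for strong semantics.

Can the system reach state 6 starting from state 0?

Answer: REACHABLE

Analysis:
After dropping false guards: 8 live edges.
depth 0: {0}
depth 1: {3}  cumulative {0,3}
depth 2: {1}  cumulative {0,1,3}
depth 3: {6}  cumulative {0,1,3,6}
Reach set: {0,1,3,6}
witness 6: c·tau·c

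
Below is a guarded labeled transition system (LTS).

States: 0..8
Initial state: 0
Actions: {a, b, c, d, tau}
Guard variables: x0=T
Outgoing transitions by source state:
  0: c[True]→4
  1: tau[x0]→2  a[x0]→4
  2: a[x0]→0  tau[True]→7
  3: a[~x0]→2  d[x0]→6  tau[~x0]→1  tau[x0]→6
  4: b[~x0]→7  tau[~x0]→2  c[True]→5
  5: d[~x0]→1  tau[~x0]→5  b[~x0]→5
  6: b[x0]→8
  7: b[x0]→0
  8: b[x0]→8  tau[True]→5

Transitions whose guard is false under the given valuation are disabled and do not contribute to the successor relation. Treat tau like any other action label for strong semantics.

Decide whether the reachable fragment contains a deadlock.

Reachable = {0,4,5}
  0: c→4  [deg 1]
  4: c→5  [deg 1]
  5: ∅  [no exit]
trace reaching 5: c·c

Answer: DEADLOCK at state 5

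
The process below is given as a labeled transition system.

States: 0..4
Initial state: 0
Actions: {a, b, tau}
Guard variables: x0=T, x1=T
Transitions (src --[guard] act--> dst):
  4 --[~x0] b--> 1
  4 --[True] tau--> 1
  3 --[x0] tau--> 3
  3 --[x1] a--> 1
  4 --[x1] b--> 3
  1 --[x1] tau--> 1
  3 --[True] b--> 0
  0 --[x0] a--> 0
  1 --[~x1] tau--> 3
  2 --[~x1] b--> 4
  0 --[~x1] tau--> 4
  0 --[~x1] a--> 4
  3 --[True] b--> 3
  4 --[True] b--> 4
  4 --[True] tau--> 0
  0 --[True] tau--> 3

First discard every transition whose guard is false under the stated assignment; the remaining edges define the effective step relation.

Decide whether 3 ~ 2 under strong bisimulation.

Bisimulation quotient by refinement:
  P[0] = {{0,1,2,3,4}}
  P[1] = {{0},{1},{2},{3},{4}}
Fixed point at round 2; 5 class(es).
[3]={3}  [2]={2}

Answer: NOT BISIMILAR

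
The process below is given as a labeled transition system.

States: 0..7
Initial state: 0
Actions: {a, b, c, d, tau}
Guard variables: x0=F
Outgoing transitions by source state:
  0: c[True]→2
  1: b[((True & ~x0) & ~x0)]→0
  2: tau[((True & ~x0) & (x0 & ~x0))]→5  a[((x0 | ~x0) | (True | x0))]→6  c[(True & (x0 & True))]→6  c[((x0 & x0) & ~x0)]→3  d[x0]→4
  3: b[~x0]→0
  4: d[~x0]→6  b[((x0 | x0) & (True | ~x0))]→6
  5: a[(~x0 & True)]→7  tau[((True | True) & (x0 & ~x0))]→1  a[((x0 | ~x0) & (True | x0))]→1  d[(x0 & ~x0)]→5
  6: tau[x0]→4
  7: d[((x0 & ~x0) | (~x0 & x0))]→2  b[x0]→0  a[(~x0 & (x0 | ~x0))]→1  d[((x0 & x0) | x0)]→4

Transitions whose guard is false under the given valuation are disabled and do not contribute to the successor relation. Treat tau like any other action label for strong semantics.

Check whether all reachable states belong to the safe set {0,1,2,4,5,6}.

Safe = {0,1,2,4,5,6}
Reach set: {0,2,6}
  0: safe
  2: safe
  6: safe

Answer: INVARIANT HOLDS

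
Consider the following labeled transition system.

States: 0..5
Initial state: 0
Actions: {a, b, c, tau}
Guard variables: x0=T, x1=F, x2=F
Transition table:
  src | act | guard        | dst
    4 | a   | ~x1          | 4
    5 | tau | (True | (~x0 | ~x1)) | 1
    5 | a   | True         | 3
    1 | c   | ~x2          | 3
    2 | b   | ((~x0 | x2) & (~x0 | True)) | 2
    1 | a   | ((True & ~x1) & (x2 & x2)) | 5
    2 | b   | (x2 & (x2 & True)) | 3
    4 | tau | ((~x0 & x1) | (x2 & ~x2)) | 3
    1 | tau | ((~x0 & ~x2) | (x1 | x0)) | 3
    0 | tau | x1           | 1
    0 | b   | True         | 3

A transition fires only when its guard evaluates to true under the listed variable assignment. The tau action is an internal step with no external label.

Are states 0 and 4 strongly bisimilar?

Refine partition for ~:
  π0 = {{0,1,2,3,4,5}}
  π1 = {{0},{1},{2,3},{4},{5}}
5 equivalence class(es) (converged in 2)
0∈{0}, 4∈{4}

Answer: NOT BISIMILAR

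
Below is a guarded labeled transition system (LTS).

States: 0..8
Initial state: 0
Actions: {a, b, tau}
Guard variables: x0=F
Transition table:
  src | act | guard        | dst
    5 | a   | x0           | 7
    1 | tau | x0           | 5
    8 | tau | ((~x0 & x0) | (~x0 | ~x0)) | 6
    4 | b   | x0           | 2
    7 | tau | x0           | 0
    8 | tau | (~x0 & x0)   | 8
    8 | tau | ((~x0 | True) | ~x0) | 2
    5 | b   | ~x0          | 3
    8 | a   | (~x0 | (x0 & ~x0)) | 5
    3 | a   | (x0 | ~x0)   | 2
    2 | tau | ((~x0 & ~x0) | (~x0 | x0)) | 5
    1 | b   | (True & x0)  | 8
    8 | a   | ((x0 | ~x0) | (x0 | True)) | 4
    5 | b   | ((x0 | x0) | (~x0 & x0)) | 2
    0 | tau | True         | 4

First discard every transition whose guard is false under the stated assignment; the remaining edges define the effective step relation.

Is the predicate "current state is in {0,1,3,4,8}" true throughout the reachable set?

Safe = {0,1,3,4,8}
Reach set: {0,4}
  0: safe
  4: safe

Answer: INVARIANT HOLDS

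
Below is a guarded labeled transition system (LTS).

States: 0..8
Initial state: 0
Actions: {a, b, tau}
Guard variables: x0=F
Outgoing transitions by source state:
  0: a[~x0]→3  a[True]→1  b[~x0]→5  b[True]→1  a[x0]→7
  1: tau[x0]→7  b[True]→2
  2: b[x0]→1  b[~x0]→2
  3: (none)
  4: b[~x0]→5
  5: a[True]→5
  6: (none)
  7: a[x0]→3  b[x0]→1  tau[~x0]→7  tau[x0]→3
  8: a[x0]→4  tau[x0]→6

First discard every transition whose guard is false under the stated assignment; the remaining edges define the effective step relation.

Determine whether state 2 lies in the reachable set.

Answer: REACHABLE

Analysis:
Guard filter leaves 9 enabled edge(s).
Layer 0: {0}
Layer 1: {1,3,5}  cumulative {0,1,3,5}
Layer 2: {2}  cumulative {0,1,2,3,5}
Reachable = {0,1,2,3,5}
witness 2: a·b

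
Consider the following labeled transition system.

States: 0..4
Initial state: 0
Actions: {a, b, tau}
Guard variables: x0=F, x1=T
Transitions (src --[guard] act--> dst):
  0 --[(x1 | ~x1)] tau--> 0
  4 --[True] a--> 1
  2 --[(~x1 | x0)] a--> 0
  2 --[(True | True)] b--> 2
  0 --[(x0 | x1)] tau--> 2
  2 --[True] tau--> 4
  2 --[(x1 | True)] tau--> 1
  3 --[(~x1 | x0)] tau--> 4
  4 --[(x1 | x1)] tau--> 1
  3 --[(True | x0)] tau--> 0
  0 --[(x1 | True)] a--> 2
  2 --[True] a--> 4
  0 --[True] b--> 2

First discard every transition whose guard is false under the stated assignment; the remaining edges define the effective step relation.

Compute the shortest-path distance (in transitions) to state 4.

Breadth-first toward 4:
  L0 = {0}
  L1 = {2}
  L2 = {1,4}
4 enters at depth 2; path a·a

Answer: 2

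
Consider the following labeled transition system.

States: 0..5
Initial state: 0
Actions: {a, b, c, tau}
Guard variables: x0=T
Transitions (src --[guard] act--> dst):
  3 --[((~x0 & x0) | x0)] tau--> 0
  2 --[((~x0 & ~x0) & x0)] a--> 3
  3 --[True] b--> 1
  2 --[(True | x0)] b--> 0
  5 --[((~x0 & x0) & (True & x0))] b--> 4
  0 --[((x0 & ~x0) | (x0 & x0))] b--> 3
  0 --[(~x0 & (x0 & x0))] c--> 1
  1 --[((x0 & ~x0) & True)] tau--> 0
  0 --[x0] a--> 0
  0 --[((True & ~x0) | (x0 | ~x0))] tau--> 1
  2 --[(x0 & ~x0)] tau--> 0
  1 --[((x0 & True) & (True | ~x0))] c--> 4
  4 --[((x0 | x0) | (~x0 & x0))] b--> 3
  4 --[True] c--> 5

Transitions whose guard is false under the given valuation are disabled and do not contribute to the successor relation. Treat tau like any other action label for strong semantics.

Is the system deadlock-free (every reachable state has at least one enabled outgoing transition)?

Answer: DEADLOCK at state 5

Trace:
R = {0,1,3,4,5}
  0: a→0  b→3  tau→1  [3 exit(s)]
  1: c→4  [1 exit(s)]
  3: b→1  tau→0  [2 exit(s)]
  4: b→3  c→5  [2 exit(s)]
  5: ∅  [STUCK]
trace reaching 5: tau·c·c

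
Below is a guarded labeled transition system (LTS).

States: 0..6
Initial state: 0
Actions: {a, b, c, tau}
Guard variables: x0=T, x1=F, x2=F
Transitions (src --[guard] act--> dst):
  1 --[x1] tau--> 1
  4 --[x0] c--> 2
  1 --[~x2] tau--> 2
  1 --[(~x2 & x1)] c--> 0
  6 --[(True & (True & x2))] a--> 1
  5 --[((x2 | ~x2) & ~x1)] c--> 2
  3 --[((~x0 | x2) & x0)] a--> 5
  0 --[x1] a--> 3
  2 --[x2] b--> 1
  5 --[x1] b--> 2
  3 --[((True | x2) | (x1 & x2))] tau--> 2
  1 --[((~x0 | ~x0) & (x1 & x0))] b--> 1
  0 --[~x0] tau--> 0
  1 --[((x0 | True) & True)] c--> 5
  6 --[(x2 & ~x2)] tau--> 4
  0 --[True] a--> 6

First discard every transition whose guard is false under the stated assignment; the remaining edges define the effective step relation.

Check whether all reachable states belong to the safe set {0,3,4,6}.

Answer: INVARIANT HOLDS

Analysis:
Allowed set {0,3,4,6}
Reach set: {0,6}
  0: ✓
  6: ✓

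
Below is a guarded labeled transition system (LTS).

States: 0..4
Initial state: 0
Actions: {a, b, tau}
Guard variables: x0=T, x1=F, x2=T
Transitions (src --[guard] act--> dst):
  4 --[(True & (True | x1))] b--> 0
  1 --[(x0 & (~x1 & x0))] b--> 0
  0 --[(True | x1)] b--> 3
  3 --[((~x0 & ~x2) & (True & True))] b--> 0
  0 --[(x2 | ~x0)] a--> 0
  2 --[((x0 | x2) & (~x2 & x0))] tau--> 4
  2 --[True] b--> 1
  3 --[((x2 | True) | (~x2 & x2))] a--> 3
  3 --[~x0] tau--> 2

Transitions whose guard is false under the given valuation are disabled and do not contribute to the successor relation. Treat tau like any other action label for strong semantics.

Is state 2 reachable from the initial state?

Answer: UNREACHABLE

Analysis:
After dropping false guards: 6 live edges.
depth 0: {0}
depth 1: {3}  cumulative {0,3}
R = {0,3}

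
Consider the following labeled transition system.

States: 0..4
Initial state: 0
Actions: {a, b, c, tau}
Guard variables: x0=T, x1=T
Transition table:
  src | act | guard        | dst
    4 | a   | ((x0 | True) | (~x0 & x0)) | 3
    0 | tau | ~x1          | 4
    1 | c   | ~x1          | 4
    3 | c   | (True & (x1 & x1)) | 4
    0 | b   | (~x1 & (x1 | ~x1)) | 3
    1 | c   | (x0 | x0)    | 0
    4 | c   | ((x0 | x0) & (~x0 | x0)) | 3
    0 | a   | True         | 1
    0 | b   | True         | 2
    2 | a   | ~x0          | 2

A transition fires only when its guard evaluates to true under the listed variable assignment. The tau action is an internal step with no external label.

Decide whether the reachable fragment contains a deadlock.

Reachable = {0,1,2}
  0: a→1  b→2  [deg 2]
  1: c→0  [deg 1]
  2: ∅  [STUCK]
witness 2: b

Answer: DEADLOCK at state 2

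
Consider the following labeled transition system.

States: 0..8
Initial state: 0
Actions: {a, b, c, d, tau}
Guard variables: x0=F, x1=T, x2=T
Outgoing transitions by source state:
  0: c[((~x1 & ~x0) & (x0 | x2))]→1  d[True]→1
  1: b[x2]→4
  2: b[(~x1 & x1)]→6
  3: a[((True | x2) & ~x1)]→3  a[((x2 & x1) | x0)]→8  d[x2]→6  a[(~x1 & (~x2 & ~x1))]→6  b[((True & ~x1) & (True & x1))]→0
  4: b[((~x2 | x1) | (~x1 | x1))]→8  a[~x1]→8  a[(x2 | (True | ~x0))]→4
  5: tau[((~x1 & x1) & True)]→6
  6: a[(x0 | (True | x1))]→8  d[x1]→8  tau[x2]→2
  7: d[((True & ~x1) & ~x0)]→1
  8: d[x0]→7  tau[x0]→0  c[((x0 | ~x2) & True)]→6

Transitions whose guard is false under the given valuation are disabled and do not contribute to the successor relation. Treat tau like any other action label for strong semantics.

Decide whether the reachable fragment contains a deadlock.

Reach set: {0,1,4,8}
  0: d→1  [1 exit(s)]
  1: b→4  [1 exit(s)]
  4: a→4  b→8  [2 exit(s)]
  8: ∅  [STUCK]
trace reaching 8: d·b·b

Answer: DEADLOCK at state 8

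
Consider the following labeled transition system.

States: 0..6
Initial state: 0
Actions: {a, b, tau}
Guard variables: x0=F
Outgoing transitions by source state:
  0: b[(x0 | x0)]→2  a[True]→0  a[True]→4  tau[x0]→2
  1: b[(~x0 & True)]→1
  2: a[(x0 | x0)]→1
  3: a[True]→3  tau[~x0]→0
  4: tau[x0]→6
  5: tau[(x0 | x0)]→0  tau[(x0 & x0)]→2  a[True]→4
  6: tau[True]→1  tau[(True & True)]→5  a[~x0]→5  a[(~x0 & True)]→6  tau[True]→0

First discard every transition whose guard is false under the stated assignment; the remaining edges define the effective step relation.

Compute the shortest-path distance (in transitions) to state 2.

BFS to 2:
  Layer 0: {0}
  Layer 1: {4}
2 never appears.

Answer: UNREACHABLE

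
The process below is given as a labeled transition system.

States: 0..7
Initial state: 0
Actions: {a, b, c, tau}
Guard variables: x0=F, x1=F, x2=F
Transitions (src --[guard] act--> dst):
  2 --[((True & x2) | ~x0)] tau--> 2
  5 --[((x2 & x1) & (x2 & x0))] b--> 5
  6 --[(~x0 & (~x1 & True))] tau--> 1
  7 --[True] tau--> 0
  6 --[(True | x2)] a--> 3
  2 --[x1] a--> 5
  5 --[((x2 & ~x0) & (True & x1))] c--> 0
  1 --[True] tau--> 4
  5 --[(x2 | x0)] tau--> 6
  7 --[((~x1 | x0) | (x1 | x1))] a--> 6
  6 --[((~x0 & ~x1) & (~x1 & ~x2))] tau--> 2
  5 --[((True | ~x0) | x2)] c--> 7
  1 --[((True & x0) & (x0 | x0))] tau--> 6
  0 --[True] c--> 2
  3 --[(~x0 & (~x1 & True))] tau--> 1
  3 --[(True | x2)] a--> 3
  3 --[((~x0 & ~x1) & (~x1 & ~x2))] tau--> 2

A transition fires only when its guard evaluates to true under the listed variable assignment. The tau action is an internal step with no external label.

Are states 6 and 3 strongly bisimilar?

Bisimulation quotient by refinement:
  π0 = {{0,1,2,3,4,5,6,7}}
  π1 = {{0,5},{1,2},{3,6,7},{4}}
  π2 = {{0},{1},{2},{3,6},{4},{5},{7}}
Fixed point at round 3; 7 class(es).
[6]={3,6}  [3]={3,6}

Answer: BISIMILAR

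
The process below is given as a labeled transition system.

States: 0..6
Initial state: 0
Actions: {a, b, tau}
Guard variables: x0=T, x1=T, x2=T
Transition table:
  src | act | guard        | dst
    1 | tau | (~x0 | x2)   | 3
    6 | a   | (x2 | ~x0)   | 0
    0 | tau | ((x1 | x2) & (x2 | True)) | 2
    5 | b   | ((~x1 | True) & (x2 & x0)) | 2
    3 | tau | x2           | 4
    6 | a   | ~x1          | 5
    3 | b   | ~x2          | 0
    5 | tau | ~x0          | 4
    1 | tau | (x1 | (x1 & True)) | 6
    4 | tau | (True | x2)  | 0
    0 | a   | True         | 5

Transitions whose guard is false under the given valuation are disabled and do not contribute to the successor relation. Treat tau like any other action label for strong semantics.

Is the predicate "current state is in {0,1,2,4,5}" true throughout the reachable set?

Answer: INVARIANT HOLDS

Working:
Allowed set {0,1,2,4,5}
Reachable = {0,2,5}
  0: safe
  2: safe
  5: safe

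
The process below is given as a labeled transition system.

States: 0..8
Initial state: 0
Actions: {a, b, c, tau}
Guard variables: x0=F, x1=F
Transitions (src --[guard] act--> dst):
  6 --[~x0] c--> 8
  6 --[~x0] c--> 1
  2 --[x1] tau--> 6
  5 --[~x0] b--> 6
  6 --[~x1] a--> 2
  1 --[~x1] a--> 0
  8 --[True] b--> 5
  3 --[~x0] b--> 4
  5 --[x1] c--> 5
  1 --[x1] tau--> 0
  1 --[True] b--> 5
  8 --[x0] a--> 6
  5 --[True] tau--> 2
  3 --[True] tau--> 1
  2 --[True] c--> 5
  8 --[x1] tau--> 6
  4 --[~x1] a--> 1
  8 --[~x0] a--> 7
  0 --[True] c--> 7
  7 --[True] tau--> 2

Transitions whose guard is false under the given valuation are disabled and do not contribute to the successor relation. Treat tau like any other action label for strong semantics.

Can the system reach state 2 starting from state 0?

15 transition(s) survive guard evaluation.
L0 = {0}
L1 = {7}  total {0,7}
L2 = {2}  total {0,2,7}
L3 = {5}  total {0,2,5,7}
L4 = {6}  total {0,2,5,6,7}
L5 = {1,8}  total {0,1,2,5,6,7,8}
Reachable = {0,1,2,5,6,7,8}
Path to 2: c·tau

Answer: REACHABLE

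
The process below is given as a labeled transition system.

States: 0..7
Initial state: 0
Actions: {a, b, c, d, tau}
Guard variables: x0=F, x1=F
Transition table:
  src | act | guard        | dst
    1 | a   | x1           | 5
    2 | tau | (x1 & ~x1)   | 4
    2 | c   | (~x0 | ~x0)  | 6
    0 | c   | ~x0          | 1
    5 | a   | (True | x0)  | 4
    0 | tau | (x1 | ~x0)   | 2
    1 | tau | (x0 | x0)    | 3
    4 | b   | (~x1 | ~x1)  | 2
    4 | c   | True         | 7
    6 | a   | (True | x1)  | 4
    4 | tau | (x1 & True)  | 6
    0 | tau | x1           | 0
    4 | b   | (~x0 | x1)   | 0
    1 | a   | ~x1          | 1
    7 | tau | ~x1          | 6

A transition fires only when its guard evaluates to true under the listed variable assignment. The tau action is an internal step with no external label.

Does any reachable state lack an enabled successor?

Answer: DEADLOCK-FREE

Analysis:
R = {0,1,2,4,6,7}
  0: c→1  tau→2  [2 out]
  1: a→1  [1 out]
  2: c→6  [1 out]
  4: b→0  b→2  c→7  [3 out]
  6: a→4  [1 out]
  7: tau→6  [1 out]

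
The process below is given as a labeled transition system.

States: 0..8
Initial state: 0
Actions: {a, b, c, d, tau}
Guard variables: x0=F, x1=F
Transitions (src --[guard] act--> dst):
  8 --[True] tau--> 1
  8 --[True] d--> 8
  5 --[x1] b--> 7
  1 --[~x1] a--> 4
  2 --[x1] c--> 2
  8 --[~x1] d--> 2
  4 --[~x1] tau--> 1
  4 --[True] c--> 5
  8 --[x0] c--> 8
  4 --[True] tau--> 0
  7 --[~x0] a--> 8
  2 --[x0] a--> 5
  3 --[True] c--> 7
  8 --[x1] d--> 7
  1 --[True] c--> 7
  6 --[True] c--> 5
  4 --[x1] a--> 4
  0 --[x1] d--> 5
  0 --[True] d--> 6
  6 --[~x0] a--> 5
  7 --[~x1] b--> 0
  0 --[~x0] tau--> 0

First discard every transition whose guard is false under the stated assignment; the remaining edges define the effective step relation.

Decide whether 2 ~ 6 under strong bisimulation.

Compute ~ classes (split until stable):
  round 0: {{0,1,2,3,4,5,6,7,8}}
  round 1: {{0,8},{1,6},{2,5},{3},{4},{7}}
  round 2: {{0},{1},{2,5},{3},{4},{6},{7},{8}}
stable after 3 split(s): 8 block(s)
[2]={2,5}  [6]={6}

Answer: NOT BISIMILAR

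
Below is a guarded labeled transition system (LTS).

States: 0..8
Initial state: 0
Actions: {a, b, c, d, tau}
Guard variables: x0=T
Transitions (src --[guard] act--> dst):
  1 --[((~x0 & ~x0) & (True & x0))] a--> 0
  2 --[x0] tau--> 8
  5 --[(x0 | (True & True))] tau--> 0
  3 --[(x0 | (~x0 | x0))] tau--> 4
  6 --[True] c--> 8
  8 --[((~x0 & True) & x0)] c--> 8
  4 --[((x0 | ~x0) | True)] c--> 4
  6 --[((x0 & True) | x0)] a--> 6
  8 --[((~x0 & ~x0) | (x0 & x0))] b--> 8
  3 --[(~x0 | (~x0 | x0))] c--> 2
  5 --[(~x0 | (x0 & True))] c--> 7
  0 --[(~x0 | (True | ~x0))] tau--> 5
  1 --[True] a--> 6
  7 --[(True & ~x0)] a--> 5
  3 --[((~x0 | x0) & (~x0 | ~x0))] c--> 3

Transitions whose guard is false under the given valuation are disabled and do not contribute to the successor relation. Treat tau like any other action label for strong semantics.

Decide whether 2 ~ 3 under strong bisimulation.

Answer: NOT BISIMILAR

Working:
Refine partition for ~:
  P[0] = {{0,1,2,3,4,5,6,7,8}}
  P[1] = {{0,2},{1},{3,5},{4},{6},{7},{8}}
  P[2] = {{0},{1},{2},{3},{4},{5},{6},{7},{8}}
9 equivalence class(es) (converged in 3)
[2]={2}  [3]={3}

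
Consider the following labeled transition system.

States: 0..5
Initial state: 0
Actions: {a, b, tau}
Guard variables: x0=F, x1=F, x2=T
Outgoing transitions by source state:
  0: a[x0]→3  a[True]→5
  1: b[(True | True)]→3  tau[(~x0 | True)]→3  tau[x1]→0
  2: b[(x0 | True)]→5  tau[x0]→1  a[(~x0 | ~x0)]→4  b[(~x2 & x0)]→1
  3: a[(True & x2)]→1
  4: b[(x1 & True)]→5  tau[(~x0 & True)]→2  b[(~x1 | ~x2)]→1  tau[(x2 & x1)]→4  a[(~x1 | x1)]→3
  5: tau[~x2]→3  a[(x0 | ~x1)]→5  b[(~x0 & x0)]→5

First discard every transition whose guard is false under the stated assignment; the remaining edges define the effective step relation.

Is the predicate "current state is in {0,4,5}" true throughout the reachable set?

Answer: INVARIANT HOLDS

Trace:
Inv-set: {0,4,5}
Reach set: {0,5}
  0: ✓
  5: ✓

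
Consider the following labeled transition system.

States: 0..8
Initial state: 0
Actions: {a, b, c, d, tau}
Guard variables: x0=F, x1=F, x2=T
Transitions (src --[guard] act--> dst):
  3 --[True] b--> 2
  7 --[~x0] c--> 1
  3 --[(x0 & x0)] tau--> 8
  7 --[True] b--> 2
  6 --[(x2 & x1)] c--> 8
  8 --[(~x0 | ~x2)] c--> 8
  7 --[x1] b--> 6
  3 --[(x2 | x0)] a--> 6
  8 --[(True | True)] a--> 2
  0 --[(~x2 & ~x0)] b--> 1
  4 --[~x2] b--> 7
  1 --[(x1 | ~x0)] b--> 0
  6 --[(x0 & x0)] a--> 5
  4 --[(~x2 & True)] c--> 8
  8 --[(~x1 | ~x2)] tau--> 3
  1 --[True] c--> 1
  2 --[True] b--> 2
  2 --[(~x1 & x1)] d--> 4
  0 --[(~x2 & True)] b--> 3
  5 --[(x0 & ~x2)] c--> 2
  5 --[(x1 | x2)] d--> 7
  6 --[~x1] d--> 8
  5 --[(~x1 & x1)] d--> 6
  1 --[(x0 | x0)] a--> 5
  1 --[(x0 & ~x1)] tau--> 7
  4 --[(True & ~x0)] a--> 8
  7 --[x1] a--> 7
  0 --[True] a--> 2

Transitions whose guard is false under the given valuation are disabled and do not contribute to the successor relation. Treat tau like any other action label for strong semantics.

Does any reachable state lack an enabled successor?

Reach set: {0,2}
  0: a→2  [deg 1]
  2: b→2  [deg 1]

Answer: DEADLOCK-FREE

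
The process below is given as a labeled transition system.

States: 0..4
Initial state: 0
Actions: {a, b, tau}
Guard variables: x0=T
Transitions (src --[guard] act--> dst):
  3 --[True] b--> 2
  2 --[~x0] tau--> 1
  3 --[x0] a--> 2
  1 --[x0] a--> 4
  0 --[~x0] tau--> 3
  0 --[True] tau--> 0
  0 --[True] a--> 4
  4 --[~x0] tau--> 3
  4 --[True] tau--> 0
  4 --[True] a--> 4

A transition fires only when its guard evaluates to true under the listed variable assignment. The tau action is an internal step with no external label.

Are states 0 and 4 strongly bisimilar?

Answer: BISIMILAR

Trace:
Compute ~ classes (split until stable):
  round 0: {{0,1,2,3,4}}
  round 1: {{0,4},{1},{2},{3}}
stable after 2 split(s): 4 block(s)
class of 0: {0,4}; class of 4: {0,4}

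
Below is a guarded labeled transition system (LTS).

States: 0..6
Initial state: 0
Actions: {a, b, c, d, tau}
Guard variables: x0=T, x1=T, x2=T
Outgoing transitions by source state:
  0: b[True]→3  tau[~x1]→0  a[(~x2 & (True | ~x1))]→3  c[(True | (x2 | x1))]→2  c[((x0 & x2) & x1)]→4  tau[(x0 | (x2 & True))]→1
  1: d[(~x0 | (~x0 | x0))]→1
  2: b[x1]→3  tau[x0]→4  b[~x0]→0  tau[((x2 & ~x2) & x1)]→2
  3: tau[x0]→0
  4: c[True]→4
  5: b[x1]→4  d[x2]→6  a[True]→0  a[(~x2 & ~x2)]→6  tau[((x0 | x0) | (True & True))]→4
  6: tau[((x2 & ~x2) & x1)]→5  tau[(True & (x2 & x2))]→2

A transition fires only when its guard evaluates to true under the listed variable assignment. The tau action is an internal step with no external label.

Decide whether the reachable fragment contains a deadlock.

Answer: DEADLOCK-FREE

Analysis:
Reachable = {0,1,2,3,4}
  0: b→3  c→2  c→4  tau→1  [4 exit(s)]
  1: d→1  [1 exit(s)]
  2: b→3  tau→4  [2 exit(s)]
  3: tau→0  [1 exit(s)]
  4: c→4  [1 exit(s)]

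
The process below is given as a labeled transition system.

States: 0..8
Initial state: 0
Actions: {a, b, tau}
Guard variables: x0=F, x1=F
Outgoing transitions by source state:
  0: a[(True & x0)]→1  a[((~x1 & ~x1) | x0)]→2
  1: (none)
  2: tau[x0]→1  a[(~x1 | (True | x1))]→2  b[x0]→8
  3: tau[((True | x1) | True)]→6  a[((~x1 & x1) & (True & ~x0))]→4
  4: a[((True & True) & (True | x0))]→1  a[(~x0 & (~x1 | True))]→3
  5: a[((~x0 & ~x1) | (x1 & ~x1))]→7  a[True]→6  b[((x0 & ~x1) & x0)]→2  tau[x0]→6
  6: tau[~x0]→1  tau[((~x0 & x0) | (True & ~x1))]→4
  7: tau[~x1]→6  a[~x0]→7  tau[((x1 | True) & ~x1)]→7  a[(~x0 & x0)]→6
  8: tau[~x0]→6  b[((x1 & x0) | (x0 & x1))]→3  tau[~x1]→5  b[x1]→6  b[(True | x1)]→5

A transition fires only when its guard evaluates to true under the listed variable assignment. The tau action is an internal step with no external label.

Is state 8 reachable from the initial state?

15 transition(s) survive guard evaluation.
depth 0: {0}
depth 1: {2}  cumulative {0,2}
R = {0,2}

Answer: UNREACHABLE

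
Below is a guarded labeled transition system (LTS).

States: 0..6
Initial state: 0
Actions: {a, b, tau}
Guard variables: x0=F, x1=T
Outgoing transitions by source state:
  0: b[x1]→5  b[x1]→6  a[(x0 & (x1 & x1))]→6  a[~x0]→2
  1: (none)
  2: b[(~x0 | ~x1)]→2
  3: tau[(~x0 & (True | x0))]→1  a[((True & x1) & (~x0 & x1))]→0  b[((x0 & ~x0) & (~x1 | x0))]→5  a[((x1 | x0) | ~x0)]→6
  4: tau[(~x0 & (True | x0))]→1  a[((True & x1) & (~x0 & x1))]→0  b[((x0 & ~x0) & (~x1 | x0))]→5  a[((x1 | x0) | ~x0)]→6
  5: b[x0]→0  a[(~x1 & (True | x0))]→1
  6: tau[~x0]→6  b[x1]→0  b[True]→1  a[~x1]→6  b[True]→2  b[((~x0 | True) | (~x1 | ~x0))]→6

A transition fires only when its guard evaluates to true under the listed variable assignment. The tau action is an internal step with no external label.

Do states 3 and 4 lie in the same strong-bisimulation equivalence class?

Answer: BISIMILAR

Working:
Refine partition for ~:
  round 0: {{0,1,2,3,4,5,6}}
  round 1: {{0},{1,5},{2},{3,4},{6}}
Fixed point at round 2; 5 class(es).
3∈{3,4}, 4∈{3,4}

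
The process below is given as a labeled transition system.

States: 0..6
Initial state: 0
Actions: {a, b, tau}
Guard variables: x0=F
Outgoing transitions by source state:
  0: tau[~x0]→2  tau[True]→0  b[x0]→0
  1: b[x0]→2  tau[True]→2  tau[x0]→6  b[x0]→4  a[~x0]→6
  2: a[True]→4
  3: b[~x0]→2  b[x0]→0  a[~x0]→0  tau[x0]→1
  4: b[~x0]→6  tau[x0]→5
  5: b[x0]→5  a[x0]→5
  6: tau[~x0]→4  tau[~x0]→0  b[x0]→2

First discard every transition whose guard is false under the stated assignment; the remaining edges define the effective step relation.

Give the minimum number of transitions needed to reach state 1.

Answer: UNREACHABLE

Trace:
Breadth-first toward 1:
  L0 = {0}
  L1 = {2}
  L2 = {4}
  L3 = {6}
1 never appears.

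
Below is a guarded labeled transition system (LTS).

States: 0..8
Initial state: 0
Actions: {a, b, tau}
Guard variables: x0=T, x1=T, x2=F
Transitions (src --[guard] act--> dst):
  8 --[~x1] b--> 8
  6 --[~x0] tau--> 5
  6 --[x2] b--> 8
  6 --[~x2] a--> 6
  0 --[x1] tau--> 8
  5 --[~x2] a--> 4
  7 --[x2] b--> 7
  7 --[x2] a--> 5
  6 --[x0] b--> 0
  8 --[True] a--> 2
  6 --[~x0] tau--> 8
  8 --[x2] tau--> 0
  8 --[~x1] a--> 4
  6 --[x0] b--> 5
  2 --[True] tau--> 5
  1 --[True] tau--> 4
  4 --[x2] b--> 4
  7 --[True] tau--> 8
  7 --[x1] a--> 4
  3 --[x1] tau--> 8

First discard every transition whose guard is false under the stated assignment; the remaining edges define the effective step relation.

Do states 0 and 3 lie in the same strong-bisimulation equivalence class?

Bisimulation quotient by refinement:
  π0 = {{0,1,2,3,4,5,6,7,8}}
  π1 = {{0,1,2,3},{4},{5,8},{6},{7}}
  π2 = {{0,2,3},{1},{4},{5},{6},{7},{8}}
  π3 = {{0,3},{1},{2},{4},{5},{6},{7},{8}}
8 equivalence class(es) (converged in 4)
[0]={0,3}  [3]={0,3}

Answer: BISIMILAR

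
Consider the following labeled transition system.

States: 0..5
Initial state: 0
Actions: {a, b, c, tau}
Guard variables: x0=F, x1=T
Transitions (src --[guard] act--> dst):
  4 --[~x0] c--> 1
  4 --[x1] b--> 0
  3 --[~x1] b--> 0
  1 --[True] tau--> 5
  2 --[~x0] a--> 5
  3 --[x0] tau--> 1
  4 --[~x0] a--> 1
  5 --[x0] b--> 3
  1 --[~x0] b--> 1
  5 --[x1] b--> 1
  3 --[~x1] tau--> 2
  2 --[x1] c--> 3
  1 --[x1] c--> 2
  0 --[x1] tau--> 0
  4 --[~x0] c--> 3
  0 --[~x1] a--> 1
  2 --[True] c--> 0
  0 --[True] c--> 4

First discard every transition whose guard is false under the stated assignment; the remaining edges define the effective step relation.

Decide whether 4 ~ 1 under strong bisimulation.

Answer: NOT BISIMILAR

Working:
Bisimulation quotient by refinement:
  round 0: {{0,1,2,3,4,5}}
  round 1: {{0},{1},{2},{3},{4},{5}}
Fixed point at round 2; 6 class(es).
[4]={4}  [1]={1}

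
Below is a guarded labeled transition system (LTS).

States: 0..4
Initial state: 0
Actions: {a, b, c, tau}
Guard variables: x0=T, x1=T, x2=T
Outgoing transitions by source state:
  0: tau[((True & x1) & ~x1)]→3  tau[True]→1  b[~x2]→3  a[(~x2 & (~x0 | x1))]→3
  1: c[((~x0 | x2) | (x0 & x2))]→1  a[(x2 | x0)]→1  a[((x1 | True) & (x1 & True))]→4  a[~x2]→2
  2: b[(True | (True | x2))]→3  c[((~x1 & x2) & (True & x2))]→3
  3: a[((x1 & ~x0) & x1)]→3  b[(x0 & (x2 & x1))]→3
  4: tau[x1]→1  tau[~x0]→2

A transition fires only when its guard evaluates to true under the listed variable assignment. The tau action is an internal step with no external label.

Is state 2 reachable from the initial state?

7 transition(s) survive guard evaluation.
depth 0: {0}
depth 1: {1}  now seen {0,1}
depth 2: {4}  now seen {0,1,4}
Reach set: {0,1,4}

Answer: UNREACHABLE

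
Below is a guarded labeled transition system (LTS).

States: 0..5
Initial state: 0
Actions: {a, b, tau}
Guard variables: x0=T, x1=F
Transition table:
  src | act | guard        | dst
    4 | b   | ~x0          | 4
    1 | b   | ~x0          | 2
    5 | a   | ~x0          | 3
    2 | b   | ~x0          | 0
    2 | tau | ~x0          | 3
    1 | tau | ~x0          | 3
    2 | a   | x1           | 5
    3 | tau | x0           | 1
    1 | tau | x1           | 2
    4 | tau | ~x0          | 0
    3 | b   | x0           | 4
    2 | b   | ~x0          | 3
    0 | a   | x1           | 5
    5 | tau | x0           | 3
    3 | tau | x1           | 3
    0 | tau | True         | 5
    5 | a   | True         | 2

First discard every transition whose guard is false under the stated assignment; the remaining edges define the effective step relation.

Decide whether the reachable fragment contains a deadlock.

Answer: DEADLOCK at state 1

Trace:
Reachable = {0,1,2,3,4,5}
  0: tau→5  [1 exit(s)]
  1: ∅  [no exit]
  2: ∅  [no exit]
  3: b→4  tau→1  [2 exit(s)]
  4: ∅  [no exit]
  5: a→2  tau→3  [2 exit(s)]
trace reaching 1: tau·tau·tau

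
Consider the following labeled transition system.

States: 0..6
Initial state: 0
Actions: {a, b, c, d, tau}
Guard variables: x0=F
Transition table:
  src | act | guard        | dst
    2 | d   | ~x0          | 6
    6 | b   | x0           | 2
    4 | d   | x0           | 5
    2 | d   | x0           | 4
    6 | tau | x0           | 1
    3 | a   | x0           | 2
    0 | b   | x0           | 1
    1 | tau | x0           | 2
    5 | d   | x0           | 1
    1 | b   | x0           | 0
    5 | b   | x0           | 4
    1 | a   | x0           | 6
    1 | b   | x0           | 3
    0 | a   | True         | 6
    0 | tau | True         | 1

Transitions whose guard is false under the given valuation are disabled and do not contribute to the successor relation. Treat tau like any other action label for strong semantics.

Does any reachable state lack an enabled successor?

Answer: DEADLOCK at state 1

Working:
Reach set: {0,1,6}
  0: a→6  tau→1  [deg 2]
  1: ∅  [no exit]
  6: ∅  [no exit]
trace reaching 1: tau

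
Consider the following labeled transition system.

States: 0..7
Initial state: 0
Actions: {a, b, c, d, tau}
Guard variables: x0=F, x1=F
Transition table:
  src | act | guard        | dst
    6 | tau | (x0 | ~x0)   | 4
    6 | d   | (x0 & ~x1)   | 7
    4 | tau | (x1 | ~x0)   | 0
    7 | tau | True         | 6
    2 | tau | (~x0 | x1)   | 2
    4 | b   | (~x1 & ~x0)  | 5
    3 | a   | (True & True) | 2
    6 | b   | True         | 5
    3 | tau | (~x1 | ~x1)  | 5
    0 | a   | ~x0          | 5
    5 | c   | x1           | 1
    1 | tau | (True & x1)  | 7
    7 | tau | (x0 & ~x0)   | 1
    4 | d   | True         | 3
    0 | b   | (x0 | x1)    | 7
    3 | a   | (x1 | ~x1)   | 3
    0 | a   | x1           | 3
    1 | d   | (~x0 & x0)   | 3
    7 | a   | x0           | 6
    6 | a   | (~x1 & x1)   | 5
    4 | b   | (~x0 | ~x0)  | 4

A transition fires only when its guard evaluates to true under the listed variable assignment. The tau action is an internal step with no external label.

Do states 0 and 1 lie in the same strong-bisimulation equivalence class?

Answer: NOT BISIMILAR

Working:
Refine partition for ~:
  P[0] = {{0,1,2,3,4,5,6,7}}
  P[1] = {{0},{1,5},{2,7},{3},{4},{6}}
  P[2] = {{0},{1,5},{2},{3},{4},{6},{7}}
stable after 3 split(s): 7 block(s)
0∈{0}, 1∈{1,5}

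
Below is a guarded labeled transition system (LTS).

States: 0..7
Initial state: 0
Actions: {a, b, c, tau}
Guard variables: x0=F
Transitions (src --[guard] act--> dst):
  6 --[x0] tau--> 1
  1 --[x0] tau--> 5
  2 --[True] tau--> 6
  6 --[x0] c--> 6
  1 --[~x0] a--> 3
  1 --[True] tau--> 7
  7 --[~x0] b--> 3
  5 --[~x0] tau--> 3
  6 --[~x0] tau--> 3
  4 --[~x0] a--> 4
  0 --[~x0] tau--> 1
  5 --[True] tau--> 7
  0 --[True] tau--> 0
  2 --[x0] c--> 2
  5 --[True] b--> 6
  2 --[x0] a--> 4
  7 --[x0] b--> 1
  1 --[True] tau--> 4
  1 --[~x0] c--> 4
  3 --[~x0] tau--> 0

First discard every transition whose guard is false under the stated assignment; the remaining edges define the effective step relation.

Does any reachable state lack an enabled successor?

Reachable = {0,1,3,4,7}
  0: tau→0  tau→1  [deg 2]
  1: a→3  c→4  tau→4  tau→7  [deg 4]
  3: tau→0  [deg 1]
  4: a→4  [deg 1]
  7: b→3  [deg 1]

Answer: DEADLOCK-FREE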